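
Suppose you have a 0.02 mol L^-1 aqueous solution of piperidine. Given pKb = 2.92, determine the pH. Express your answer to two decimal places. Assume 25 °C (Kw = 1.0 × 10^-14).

C5H10NH + H2O ⇌ C5H10NH2+ + OH-
Kb = 10^(−2.92) = 1.20 × 10^-3
Kb = [OH-]²/(0.02 − [OH-]) = 1.20 × 10^-3
Here C₀/Kb ≈ 16.7, so the small-[OH-] approximation fails. Use the quadratic:
[OH-] = [−0.0012 + √(0.0012² + 9.6e-05)]/2 = 4.34 × 10^-3 M
pOH = −log(4.34 × 10^-3) = 2.36; pH = 14.00 − 2.36 = 11.64

pH = 11.64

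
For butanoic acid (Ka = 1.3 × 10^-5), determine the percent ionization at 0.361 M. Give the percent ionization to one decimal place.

CH3(CH2)2COOH ⇌ CH3(CH2)2COO- + H+; let x = [H+] at equilibrium.
x ≈ √(Ka·C₀) = √(1.3 × 10^-5 × 0.361) = 2.17 × 10^-3 M
% ionization = x/C₀ × 100% = 2.17 × 10^-3/0.361 × 100% = 0.6%

0.6%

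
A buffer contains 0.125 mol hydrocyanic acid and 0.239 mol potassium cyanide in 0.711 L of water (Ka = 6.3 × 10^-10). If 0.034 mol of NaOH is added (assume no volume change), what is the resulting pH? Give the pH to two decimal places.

After neutralization: n(HCN) = 0.091 mol, n(CN-) = 0.273 mol.
pKa = −log(6.3 × 10^-10) = 9.201
pH = pKa + log(n_CN-/n_HCN) = 9.201 + log(0.273/0.091) = 9.201 + (+0.477)

pH = 9.68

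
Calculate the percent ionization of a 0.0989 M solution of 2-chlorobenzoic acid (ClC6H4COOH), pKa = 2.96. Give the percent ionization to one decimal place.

10.0%

ClC6H4COOH ⇌ ClC6H4COO- + H+; let x = [H+] at equilibrium.
Ka = 10^(−2.96) = 1.10 × 10^-3
Ka = x²/(C₀ − x); solving the quadratic gives x = 9.89 × 10^-3 M.
Fraction ionized = 9.89 × 10^-3 / 0.0989 = 0.1000 → 10.0%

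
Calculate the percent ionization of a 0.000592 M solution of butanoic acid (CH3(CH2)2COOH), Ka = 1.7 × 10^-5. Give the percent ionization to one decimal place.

15.6%

CH3(CH2)2COOH ⇌ CH3(CH2)2COO- + H+; let x = [H+] at equilibrium.
Solve x² + 1.7e-05x − 1.01e-08 = 0 → x = 9.22 × 10^-5 M
Fraction ionized = 9.22 × 10^-5 / 0.000592 = 0.1557 → 15.6%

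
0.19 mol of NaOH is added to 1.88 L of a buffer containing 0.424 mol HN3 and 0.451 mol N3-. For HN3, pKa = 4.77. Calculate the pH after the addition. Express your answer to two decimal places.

pH = 5.21

After neutralization: n(HN3) = 0.234 mol, n(N3-) = 0.641 mol.
Henderson–Hasselbalch with mole ratio 0.641/0.234: pH = 4.77 + (+0.438)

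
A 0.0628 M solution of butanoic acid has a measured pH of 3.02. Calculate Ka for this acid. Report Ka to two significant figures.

Ka = 1.5 × 10^-5

[H+] = 10^(-3.02) = 9.55 × 10^-4 M
At equilibrium [HA] = 0.0628 − 9.55 × 10^-4 = 6.18 × 10^-2 M
Ka = [H+][A-]/[HA] = (9.55 × 10^-4)² / 6.18 × 10^-2 = 1.5 × 10^-5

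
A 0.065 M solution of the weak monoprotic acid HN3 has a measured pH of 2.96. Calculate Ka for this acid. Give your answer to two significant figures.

Ka = 1.9 × 10^-5

[H+] = 10^(-2.96) = 1.10 × 10^-3 M
At equilibrium [HA] = 0.065 − 1.10 × 10^-3 = 6.39 × 10^-2 M
Ka = [H+][A-]/[HA] = (1.10 × 10^-3)² / 6.39 × 10^-2 = 1.9 × 10^-5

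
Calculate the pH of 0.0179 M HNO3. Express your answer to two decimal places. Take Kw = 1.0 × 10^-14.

HNO3 is a strong acid and dissociates completely, so [H+] = 0.0179 M.
pH = -log(0.0179) = 1.75

pH = 1.75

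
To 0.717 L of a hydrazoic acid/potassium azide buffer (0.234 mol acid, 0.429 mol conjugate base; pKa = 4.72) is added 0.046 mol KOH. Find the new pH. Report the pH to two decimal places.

pH = 5.12

After neutralization: n(HN3) = 0.188 mol, n(N3-) = 0.475 mol.
pH = pKa + log([A⁻]/[HA]) = 4.72 + log(0.475/0.188) = 4.72 +0.403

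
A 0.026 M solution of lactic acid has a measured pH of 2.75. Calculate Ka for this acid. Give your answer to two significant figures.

[H+] = 10^(-2.75) = 1.78 × 10^-3 M
At equilibrium [HA] = 0.026 − 1.78 × 10^-3 = 2.42 × 10^-2 M
Ka = [H+][A-]/[HA] = (1.78 × 10^-3)² / 2.42 × 10^-2 = 1.3 × 10^-4

Ka = 1.3 × 10^-4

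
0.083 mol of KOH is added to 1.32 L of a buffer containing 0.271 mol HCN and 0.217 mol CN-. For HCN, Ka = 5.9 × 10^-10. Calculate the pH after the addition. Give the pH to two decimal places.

After neutralization: n(HCN) = 0.188 mol, n(CN-) = 0.3 mol.
pKa = −log(5.9 × 10^-10) = 9.229
pH = pKa + log(n_CN-/n_HCN) = 9.229 + log(0.3/0.188) = 9.229 + (+0.203)

pH = 9.43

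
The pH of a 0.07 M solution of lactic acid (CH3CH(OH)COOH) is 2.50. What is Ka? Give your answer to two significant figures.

[H+] = 10^(-2.50) = 3.16 × 10^-3 M
At equilibrium [HA] = 0.07 − 3.16 × 10^-3 = 6.68 × 10^-2 M
Ka = [H+][A-]/[HA] = (3.16 × 10^-3)² / 6.68 × 10^-2 = 1.5 × 10^-4

Ka = 1.5 × 10^-4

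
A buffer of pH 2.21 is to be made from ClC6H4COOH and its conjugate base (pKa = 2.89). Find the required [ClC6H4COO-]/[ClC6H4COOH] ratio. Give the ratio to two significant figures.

ratio = 0.21

pH = pKa + log(r) ⇒ log(r) = 2.21 − 2.89 = -0.68
r = [ClC6H4COO-]/[ClC6H4COOH] = 10^(-0.68) = 0.209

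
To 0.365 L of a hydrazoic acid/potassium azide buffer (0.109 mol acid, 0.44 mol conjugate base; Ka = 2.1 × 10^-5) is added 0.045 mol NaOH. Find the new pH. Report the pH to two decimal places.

OH- converts HN3 to N3-: HN3 → 0.064 mol, N3- → 0.485 mol.
pKa = −log(2.1 × 10^-5) = 4.678
pH = pKa + log(n_N3-/n_HN3) = 4.678 + log(0.485/0.064) = 4.678 + (+0.880)

pH = 5.56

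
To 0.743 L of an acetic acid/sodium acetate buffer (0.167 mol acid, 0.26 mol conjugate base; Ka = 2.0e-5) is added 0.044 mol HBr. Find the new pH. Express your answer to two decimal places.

Added H+ converts CH3COO- to CH3COOH: CH3COOH → 0.211 mol, CH3COO- → 0.216 mol.
pKa = −log(2.0 × 10^-5) = 4.699
Henderson–Hasselbalch with mole ratio 0.216/0.211: pH = 4.699 + (+0.010)

pH = 4.71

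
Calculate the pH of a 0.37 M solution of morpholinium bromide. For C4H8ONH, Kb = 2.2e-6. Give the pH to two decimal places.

pH = 4.39

C4H8ONH2+ is the conjugate acid of the weak base C4H8ONH.
Ka = Kw/Kb = 1.0×10^-14 / 2.2 × 10^-6 = 4.55 × 10^-9
From the ICE table, Ka = x²/(0.37 − x) = 4.55 × 10^-9.
Neglecting x in the denominator: x = √(4.55 × 10^-9 × 0.37) = 4.10 × 10^-5 M
pH = −log[H+] = −log(4.10 × 10^-5) = 4.39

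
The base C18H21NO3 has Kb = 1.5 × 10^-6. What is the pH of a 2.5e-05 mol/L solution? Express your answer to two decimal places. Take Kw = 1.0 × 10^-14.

C18H21NO3 + H2O ⇌ C18H22NO3+ + OH-
Kb = [OH-]²/(2.5e-05 − [OH-]) = 1.5 × 10^-6
Here C₀/Kb ≈ 16.7, so the small-[OH-] approximation fails. Use the quadratic:
[OH-] = (−Kb + √(Kb² + 4·Kb·C₀))/2 = 5.42 × 10^-6 M
pOH = 5.27, so pH = 14.00 − pOH = 8.73

pH = 8.73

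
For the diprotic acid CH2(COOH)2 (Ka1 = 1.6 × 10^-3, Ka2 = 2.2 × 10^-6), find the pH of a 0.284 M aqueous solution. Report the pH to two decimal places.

Ka1 ≫ Ka2, so treat the first dissociation as the only significant source of H+.
Ka1 = x²/(0.284 − x) = 1.6 × 10^-3
Solving the quadratic: x = (−Ka1 + √(Ka1² + 4·Ka1·C₀))/2 = 2.05 × 10^-2 M
pH = −log(2.05 × 10^-2) = 1.69

pH = 1.69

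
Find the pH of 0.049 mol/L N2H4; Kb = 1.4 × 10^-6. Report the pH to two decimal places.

pH = 10.42

N2H4 + H2O ⇌ N2H5+ + OH-
From the ICE table, Kb = [OH-]²/(0.049 − [OH-]) = 1.4 × 10^-6.
Neglecting [OH-] in the denominator: [OH-] = √(1.4 × 10^-6 × 0.049) = 2.62 × 10^-4 M
Check: 0.53% ionized — well under 5%, approximation valid.
pOH = −log(2.62 × 10^-4) = 3.58; pH = 14.00 − 3.58 = 10.42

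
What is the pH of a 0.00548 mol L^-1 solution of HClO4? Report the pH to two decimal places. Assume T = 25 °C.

pH = 2.26

HClO4 is a strong acid and dissociates completely, so [H+] = 0.00548 M.
pH = -log(0.00548) = 2.26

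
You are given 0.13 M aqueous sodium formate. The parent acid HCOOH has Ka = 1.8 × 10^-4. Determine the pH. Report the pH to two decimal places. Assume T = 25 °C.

pH = 8.43

HCOO- is the conjugate base of the weak acid HCOOH.
Kb = Kw/Ka = 1.0×10^-14 / 1.8 × 10^-4 = 5.56 × 10^-11
From the ICE table, Kb = [OH-]²/(0.13 − [OH-]) = 5.56 × 10^-11.
Assume [OH-] ≪ 0.13: [OH-] ≈ √(5.56 × 10^-11 × 0.13) = 2.69 × 10^-6 M
([OH-]/C₀ = 0.0021% < 5%, so the approximation holds.)
pOH = −log(2.69 × 10^-6) = 5.57; pH = 14.00 − 5.57 = 8.43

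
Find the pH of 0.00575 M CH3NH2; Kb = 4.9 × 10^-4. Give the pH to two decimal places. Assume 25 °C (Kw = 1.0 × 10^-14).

pH = 11.16

CH3NH2 + H2O ⇌ CH3NH3+ + OH-
Kb = [OH-]²/(0.00575 − [OH-]) = 4.9 × 10^-4
The 5% rule fails; solving [OH-]² + Kb·[OH-] − Kb·C₀ = 0 exactly:
[OH-] = [−0.00049 + √(0.00049² + 1.13e-05)]/2 = 1.45 × 10^-3 M
pOH = 2.84, so pH = 14.00 − pOH = 11.16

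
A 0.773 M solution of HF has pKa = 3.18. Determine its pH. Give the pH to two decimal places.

pH = 1.65

HF ⇌ F- + H+
Ka = 10^(−3.18) = 6.61 × 10^-4
Ka = [H+]²/(0.773 − [H+]) = 6.61 × 10^-4
Assume [H+] ≪ 0.773: [H+] ≈ √(6.61 × 10^-4 × 0.773) = 2.26 × 10^-2 M
([H+]/C₀ = 2.9% < 5%, so the approximation holds.)
pH = −log(2.26 × 10^-2) = 1.65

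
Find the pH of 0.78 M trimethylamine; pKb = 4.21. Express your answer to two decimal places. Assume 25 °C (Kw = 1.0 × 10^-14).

(CH3)3N + H2O ⇌ (CH3)3NH+ + OH-
Kb = 10^(−4.21) = 6.17 × 10^-5
Let x = [OH-] at equilibrium. Kb = x²/(0.78 − x).
Assume x ≪ 0.78: x ≈ √(6.17 × 10^-5 × 0.78) = 6.94 × 10^-3 M
pOH = −log(6.94 × 10^-3) = 2.16; pH = 14.00 − 2.16 = 11.84

pH = 11.84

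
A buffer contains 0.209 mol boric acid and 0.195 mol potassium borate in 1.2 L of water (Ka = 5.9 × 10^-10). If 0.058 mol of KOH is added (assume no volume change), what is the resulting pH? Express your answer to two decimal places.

pH = 9.45

After neutralization: n(B(OH)3) = 0.151 mol, n(B(OH)4-) = 0.253 mol.
pKa = −log(5.9 × 10^-10) = 9.229
pH = pKa + log(n_B(OH)4-/n_B(OH)3) = 9.229 + log(0.253/0.151) = 9.229 + (+0.224)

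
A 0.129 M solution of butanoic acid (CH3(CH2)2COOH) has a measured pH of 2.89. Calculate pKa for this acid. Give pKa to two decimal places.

[H+] = 10^(-2.89) = 1.29 × 10^-3 M
At equilibrium [HA] = 0.129 − 1.29 × 10^-3 = 1.28 × 10^-1 M
Ka = [H+][A-]/[HA] = (1.29 × 10^-3)² / 1.28 × 10^-1 = 1.30 × 10^-5
pKa = -log(1.30 × 10^-5) = 4.89

pKa = 4.89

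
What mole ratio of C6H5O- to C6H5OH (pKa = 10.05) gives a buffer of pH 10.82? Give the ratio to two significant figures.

ratio = 5.9

pH = pKa + log(r) ⇒ log(r) = 10.82 − 10.05 = +0.77
r = [C6H5O-]/[C6H5OH] = 10^(+0.77) = 5.89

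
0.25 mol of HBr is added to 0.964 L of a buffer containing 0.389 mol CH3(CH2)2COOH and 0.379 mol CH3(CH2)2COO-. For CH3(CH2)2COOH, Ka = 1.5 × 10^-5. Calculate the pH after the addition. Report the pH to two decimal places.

pH = 4.13

Added H+ converts CH3(CH2)2COO- to CH3(CH2)2COOH: CH3(CH2)2COOH → 0.639 mol, CH3(CH2)2COO- → 0.129 mol.
pKa = −log(1.5 × 10^-5) = 4.824
Henderson–Hasselbalch with mole ratio 0.129/0.639: pH = 4.824 + (-0.695)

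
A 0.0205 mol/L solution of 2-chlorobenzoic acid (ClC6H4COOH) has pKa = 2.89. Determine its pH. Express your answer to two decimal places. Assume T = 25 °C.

pH = 2.34

ClC6H4COOH ⇌ ClC6H4COO- + H+
Ka = 10^(−2.89) = 1.29 × 10^-3
Ka = [H+]²/(0.0205 − [H+]) = 1.29 × 10^-3
The 5% rule fails; solving [H+]² + Ka·[H+] − Ka·C₀ = 0 exactly:
[H+] = (−Ka + √(Ka² + 4·Ka·C₀))/2 = 4.54 × 10^-3 M
pH = −log(4.54 × 10^-3) = 2.34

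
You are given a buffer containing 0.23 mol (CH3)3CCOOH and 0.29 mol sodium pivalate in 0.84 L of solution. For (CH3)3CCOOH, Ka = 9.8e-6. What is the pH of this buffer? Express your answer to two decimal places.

pKa = −log(9.8 × 10^-6) = 5.009
Using pH = pKa + log([base]/[acid]) with [base]/[acid] = 0.29/0.23:
pH = 5.009 + (+0.101) = 5.11

pH = 5.11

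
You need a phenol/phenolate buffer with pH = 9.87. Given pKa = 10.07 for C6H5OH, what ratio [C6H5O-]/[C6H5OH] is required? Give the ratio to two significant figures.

pH = pKa + log(r) ⇒ log(r) = 9.87 − 10.07 = -0.20
r = [C6H5O-]/[C6H5OH] = 10^(-0.20) = 0.631

ratio = 0.63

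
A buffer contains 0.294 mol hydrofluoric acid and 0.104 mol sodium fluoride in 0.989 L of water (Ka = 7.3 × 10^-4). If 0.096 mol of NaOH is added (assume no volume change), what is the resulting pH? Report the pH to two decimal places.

OH- converts HF to F-: HF → 0.198 mol, F- → 0.2 mol.
pKa = −log(7.3 × 10^-4) = 3.137
Henderson–Hasselbalch with mole ratio 0.2/0.198: pH = 3.137 + (+0.004)

pH = 3.14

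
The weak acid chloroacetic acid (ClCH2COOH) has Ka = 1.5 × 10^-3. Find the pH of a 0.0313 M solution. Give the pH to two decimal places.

ClCH2COOH ⇌ ClCH2COO- + H+
From the ICE table, Ka = [H+]²/(0.0313 − [H+]) = 1.5 × 10^-3.
Here C₀/Ka ≈ 20.9, so the small-[H+] approximation fails. Use the quadratic:
[H+] = (−Ka + √(Ka² + 4·Ka·C₀))/2 = 6.14 × 10^-3 M
pH = −log(6.14 × 10^-3) = 2.21

pH = 2.21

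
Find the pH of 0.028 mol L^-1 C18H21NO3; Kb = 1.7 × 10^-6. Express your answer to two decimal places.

C18H21NO3 + H2O ⇌ C18H22NO3+ + OH-
Kb = [OH-]²/(0.028 − [OH-]) = 1.7 × 10^-6
Neglecting [OH-] in the denominator: [OH-] = √(1.7 × 10^-6 × 0.028) = 2.18 × 10^-4 M
Check: 0.78% ionized — well under 5%, approximation valid.
pOH = −log(2.18 × 10^-4) = 3.66; pH = 14.00 − 3.66 = 10.34

pH = 10.34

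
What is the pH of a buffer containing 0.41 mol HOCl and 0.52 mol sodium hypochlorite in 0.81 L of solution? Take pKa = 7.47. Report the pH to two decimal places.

pH = 7.57

Henderson–Hasselbalch: pH = pKa + log([OCl-]/[HOCl]) = 7.47 + log(0.52/0.41)
pH = 7.47 + (+0.103) = 7.57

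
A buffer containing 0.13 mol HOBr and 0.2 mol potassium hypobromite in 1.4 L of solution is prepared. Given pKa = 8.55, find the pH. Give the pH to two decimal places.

pH = 8.74

Using pH = pKa + log([base]/[acid]) with [base]/[acid] = 0.2/0.13:
pH = 8.55 + (+0.187) = 8.74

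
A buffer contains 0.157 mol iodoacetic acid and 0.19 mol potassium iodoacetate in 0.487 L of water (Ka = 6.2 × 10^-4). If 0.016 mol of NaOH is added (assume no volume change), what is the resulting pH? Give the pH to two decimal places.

OH- converts ICH2COOH to ICH2COO-: ICH2COOH → 0.141 mol, ICH2COO- → 0.206 mol.
pKa = −log(6.2 × 10^-4) = 3.208
Henderson–Hasselbalch with mole ratio 0.206/0.141: pH = 3.208 + (+0.165)

pH = 3.37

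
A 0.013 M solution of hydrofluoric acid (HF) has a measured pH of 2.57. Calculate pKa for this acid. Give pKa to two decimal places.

pKa = 3.15

[H+] = 10^(-2.57) = 2.69 × 10^-3 M
At equilibrium [HA] = 0.013 − 2.69 × 10^-3 = 1.03 × 10^-2 M
Ka = [H+][A-]/[HA] = (2.69 × 10^-3)² / 1.03 × 10^-2 = 7.03 × 10^-4
pKa = -log(7.03 × 10^-4) = 3.15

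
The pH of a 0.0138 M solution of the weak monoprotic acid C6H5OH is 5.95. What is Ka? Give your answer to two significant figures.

Ka = 9.1 × 10^-11

[H+] = 10^(-5.95) = 1.12 × 10^-6 M
At equilibrium [HA] = 0.0138 − 1.12 × 10^-6 = 1.38 × 10^-2 M
Ka = [H+][A-]/[HA] = (1.12 × 10^-6)² / 1.38 × 10^-2 = 9.1 × 10^-11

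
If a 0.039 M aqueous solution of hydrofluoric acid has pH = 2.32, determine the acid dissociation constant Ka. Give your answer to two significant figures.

[H+] = 10^(-2.32) = 4.79 × 10^-3 M
At equilibrium [HA] = 0.039 − 4.79 × 10^-3 = 3.42 × 10^-2 M
Ka = [H+][A-]/[HA] = (4.79 × 10^-3)² / 3.42 × 10^-2 = 6.7 × 10^-4

Ka = 6.7 × 10^-4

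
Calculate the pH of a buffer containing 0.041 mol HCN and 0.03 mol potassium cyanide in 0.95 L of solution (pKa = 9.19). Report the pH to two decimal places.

pH = 9.05

Henderson–Hasselbalch: pH = pKa + log([CN-]/[HCN]) = 9.19 + log(0.03/0.041)
pH = 9.19 + (-0.136) = 9.05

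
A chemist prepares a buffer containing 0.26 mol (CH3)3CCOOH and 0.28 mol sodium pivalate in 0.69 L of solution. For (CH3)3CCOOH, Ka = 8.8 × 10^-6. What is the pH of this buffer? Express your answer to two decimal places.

pH = 5.09

pKa = −log(8.8 × 10^-6) = 5.056
pH = pKa + log([A⁻]/[HA]) = 5.056 + log(0.28/0.26)
pH = 5.056 + (+0.032) = 5.09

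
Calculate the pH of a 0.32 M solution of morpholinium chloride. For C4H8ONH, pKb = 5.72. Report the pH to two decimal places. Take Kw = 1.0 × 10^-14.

C4H8ONH2+ is the conjugate acid of the weak base C4H8ONH.
Kb = 10^(−5.72) = 1.91 × 10^-6
Ka = Kw/Kb = 1.0×10^-14 / 1.91 × 10^-6 = 5.24 × 10^-9
Let x = [H+] at equilibrium. Ka = x²/(0.32 − x).
Since Ka ≪ C₀, x ≈ √(Ka·C₀) = 4.09 × 10^-5 M.
(x/C₀ = 0.013% < 5%, so the approximation holds.)
pH = −log[H+] = −log(4.09 × 10^-5) = 4.39

pH = 4.39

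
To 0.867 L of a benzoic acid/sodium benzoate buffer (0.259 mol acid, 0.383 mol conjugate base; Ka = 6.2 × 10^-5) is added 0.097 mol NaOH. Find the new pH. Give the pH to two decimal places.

pH = 4.68

OH- converts C6H5COOH to C6H5COO-: C6H5COOH → 0.162 mol, C6H5COO- → 0.48 mol.
pKa = −log(6.2 × 10^-5) = 4.208
pH = pKa + log(n_C6H5COO-/n_C6H5COOH) = 4.208 + log(0.48/0.162) = 4.208 + (+0.472)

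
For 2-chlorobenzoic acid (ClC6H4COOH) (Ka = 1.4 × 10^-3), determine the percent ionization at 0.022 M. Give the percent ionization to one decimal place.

22.2%

ClC6H4COOH ⇌ ClC6H4COO- + H+; let x = [H+] at equilibrium.
Ka = x²/(C₀ − x); solving the quadratic gives x = 4.89 × 10^-3 M.
Fraction ionized = 4.89 × 10^-3 / 0.022 = 0.2223 → 22.2%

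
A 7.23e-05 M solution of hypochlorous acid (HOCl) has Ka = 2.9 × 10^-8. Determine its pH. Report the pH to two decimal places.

pH = 5.84

HOCl ⇌ OCl- + H+
Let x = [H+] at equilibrium. Ka = x²/(7.23e-05 − x).
Neglecting x in the denominator: x = √(2.9 × 10^-8 × 7.23e-05) = 1.45 × 10^-6 M
Check: 2% ionized — well under 5%, approximation valid.
pH = −log[H+] = −log(1.45 × 10^-6) = 5.84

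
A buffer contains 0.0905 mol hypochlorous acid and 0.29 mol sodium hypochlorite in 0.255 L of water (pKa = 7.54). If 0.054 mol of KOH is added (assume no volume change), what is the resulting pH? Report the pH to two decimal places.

pH = 8.51

OH- converts HOCl to OCl-: HOCl → 0.0365 mol, OCl- → 0.344 mol.
pH = pKa + log([A⁻]/[HA]) = 7.54 + log(0.344/0.0365) = 7.54 +0.974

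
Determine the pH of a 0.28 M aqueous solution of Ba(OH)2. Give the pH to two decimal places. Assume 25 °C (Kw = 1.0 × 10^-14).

Ba(OH)2 is a strong base (each formula unit releases 2 OH-); [OH-] = 0.56 M.
pOH = -log(0.56) = 0.25
pH = 14.00 - 0.25 = 13.75

pH = 13.75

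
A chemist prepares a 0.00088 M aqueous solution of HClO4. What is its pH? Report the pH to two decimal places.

pH = 3.06

HClO4 is a strong acid and dissociates completely, so [H+] = 0.00088 M.
pH = -log(0.00088) = 3.06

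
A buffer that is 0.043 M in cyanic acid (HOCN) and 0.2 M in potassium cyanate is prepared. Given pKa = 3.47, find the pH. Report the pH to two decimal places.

pH = 4.14

Henderson–Hasselbalch: pH = pKa + log([OCN-]/[HOCN]) = 3.47 + log(0.2/0.043)
pH = 3.47 + (+0.668) = 4.14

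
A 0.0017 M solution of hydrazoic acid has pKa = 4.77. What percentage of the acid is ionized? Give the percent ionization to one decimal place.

HN3 ⇌ N3- + H+; let x = [H+] at equilibrium.
Ka = 10^(−4.77) = 1.70 × 10^-5
Ka = x²/(C₀ − x); solving the quadratic gives x = 1.62 × 10^-4 M.
% ionization = x/C₀ × 100% = 1.62 × 10^-4/0.0017 × 100% = 9.5%

9.5%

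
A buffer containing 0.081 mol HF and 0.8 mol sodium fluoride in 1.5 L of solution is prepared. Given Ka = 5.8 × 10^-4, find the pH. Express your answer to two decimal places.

pH = 4.23

pKa = −log(5.8 × 10^-4) = 3.237
Henderson–Hasselbalch: pH = pKa + log([F-]/[HF]) = 3.237 + log(0.8/0.081)
pH = 3.237 + (+0.995) = 4.23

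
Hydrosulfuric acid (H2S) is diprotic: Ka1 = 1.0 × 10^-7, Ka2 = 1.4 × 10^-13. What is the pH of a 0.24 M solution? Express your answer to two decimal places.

pH = 3.81

Since Ka1 ≫ Ka2, the first ionization dominates [H+].
Ka1 = x²/(0.24 − x) = 1.0 × 10^-7
x ≈ √(1.0 × 10^-7 × 0.24) = 1.55 × 10^-4 M
pH = −log(1.55 × 10^-4) = 3.81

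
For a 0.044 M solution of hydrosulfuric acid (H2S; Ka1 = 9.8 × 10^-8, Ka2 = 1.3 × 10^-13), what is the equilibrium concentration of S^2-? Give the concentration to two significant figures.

First ionization gives [H+] ≈ [HS-] = 6.57 × 10^-5 M.
Second step: Ka2 = [H+][S^2-]/[HS-] ≈ [S^2-] (since [H+] ≈ [HS-]).
So [S^2-] ≈ Ka2.

1.3 × 10^-13 M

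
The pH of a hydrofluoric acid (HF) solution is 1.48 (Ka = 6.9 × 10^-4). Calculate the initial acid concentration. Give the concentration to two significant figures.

C₀ = 1.6 M

[H+] = 10^(-1.48) = 3.31 × 10^-2 M = x
Ka = x²/(C₀ − x) ⇒ C₀ = x + x²/Ka
C₀ = 3.31 × 10^-2 + (3.31 × 10^-2)²/(6.9 × 10^-4) = 1.62 M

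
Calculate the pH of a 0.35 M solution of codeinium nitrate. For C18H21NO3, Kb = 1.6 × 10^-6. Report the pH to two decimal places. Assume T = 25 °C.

pH = 4.33

C18H22NO3+ is the conjugate acid of the weak base C18H21NO3.
Ka = Kw/Kb = 1.0×10^-14 / 1.6 × 10^-6 = 6.25 × 10^-9
From the ICE table, Ka = [H+]²/(0.35 − [H+]) = 6.25 × 10^-9.
Since Ka ≪ C₀, [H+] ≈ √(Ka·C₀) = 4.68 × 10^-5 M.
Check: 0.013% ionized — well under 5%, approximation valid.
pH = −log(4.68 × 10^-5) = 4.33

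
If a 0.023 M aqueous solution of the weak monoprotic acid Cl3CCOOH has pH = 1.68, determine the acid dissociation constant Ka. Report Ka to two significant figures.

Ka = 2.1 × 10^-1

[H+] = 10^(-1.68) = 2.09 × 10^-2 M
At equilibrium [HA] = 0.023 − 2.09 × 10^-2 = 2.10 × 10^-3 M
Ka = [H+][A-]/[HA] = (2.09 × 10^-2)² / 2.10 × 10^-3 = 2.1 × 10^-1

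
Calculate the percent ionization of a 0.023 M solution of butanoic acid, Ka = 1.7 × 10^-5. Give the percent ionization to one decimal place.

CH3(CH2)2COOH ⇌ CH3(CH2)2COO- + H+; let x = [H+] at equilibrium.
x ≈ √(Ka·C₀) = √(1.7 × 10^-5 × 0.023) = 6.25 × 10^-4 M
% ionization = x/C₀ × 100% = 6.25 × 10^-4/0.023 × 100% = 2.7%

2.7%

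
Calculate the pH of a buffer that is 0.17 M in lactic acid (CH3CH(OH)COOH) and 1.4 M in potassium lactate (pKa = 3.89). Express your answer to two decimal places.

Using pH = pKa + log([base]/[acid]) with [base]/[acid] = 1.4/0.17:
pH = 3.89 + (+0.916) = 4.81

pH = 4.81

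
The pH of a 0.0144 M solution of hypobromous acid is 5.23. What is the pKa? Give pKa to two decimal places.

pKa = 8.62

[H+] = 10^(-5.23) = 5.89 × 10^-6 M
At equilibrium [HA] = 0.0144 − 5.89 × 10^-6 = 1.44 × 10^-2 M
Ka = [H+][A-]/[HA] = (5.89 × 10^-6)² / 1.44 × 10^-2 = 2.41 × 10^-9
pKa = -log(2.41 × 10^-9) = 8.62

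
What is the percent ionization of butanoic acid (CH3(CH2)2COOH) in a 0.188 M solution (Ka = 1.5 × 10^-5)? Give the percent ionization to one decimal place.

CH3(CH2)2COOH ⇌ CH3(CH2)2COO- + H+; let x = [H+] at equilibrium.
x ≈ √(Ka·C₀) = √(1.5 × 10^-5 × 0.188) = 1.68 × 10^-3 M
Fraction ionized = 1.68 × 10^-3 / 0.188 = 0.0089 → 0.9%

0.9%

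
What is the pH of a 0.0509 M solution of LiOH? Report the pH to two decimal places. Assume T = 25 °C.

pH = 12.71

LiOH is a strong base; [OH-] = 0.0509 M.
pOH = -log(0.0509) = 1.29
pH = 14.00 - 1.29 = 12.71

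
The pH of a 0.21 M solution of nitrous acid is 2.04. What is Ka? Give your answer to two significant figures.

[H+] = 10^(-2.04) = 9.12 × 10^-3 M
At equilibrium [HA] = 0.21 − 9.12 × 10^-3 = 2.01 × 10^-1 M
Ka = [H+][A-]/[HA] = (9.12 × 10^-3)² / 2.01 × 10^-1 = 4.1 × 10^-4

Ka = 4.1 × 10^-4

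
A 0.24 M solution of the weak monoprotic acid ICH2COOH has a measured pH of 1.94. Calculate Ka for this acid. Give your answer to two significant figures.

[H+] = 10^(-1.94) = 1.15 × 10^-2 M
At equilibrium [HA] = 0.24 − 1.15 × 10^-2 = 2.28 × 10^-1 M
Ka = [H+][A-]/[HA] = (1.15 × 10^-2)² / 2.28 × 10^-1 = 5.8 × 10^-4

Ka = 5.8 × 10^-4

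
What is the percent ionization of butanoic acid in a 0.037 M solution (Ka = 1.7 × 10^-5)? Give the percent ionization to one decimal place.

CH3(CH2)2COOH ⇌ CH3(CH2)2COO- + H+; let x = [H+] at equilibrium.
x ≈ √(Ka·C₀) = √(1.7 × 10^-5 × 0.037) = 7.93 × 10^-4 M
Fraction ionized = 7.93 × 10^-4 / 0.037 = 0.0214 → 2.1%

2.1%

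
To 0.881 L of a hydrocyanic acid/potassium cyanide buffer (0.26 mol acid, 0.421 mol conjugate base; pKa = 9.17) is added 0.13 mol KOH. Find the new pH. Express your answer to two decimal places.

After neutralization: n(HCN) = 0.13 mol, n(CN-) = 0.551 mol.
pH = pKa + log([A⁻]/[HA]) = 9.17 + log(0.551/0.13) = 9.17 +0.627

pH = 9.80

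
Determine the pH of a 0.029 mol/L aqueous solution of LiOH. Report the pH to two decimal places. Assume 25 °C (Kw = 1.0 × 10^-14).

LiOH is a strong base; [OH-] = 0.029 M.
pOH = -log(0.029) = 1.54
pH = 14.00 - 1.54 = 12.46

pH = 12.46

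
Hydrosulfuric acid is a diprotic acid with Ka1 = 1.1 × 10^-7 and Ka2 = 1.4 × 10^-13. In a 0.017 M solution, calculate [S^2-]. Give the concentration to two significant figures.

1.4 × 10^-13 M

First ionization gives [H+] ≈ [HS-] = 4.32 × 10^-5 M.
Second step: Ka2 = [H+][S^2-]/[HS-] ≈ [S^2-] (since [H+] ≈ [HS-]).
So [S^2-] ≈ Ka2.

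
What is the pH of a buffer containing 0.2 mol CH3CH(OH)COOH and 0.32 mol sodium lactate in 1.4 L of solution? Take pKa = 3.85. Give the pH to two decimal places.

Using pH = pKa + log([base]/[acid]) with [base]/[acid] = 0.32/0.2:
pH = 3.85 + (+0.204) = 4.05

pH = 4.05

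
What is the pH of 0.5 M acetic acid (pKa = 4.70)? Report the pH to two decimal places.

CH3COOH ⇌ CH3COO- + H+
Ka = 10^(−4.70) = 2.00 × 10^-5
Ka = x²/(0.5 − x) = 2.00 × 10^-5
Assume x ≪ 0.5: x ≈ √(2.00 × 10^-5 × 0.5) = 3.16 × 10^-3 M
pH = −log[H+] = −log(3.16 × 10^-3) = 2.50

pH = 2.50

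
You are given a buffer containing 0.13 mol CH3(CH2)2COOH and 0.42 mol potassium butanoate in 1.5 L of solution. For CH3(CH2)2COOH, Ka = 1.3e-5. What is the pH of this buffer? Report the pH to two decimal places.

pKa = −log(1.3 × 10^-5) = 4.886
Henderson–Hasselbalch: pH = pKa + log([CH3(CH2)2COO-]/[CH3(CH2)2COOH]) = 4.886 + log(0.42/0.13)
pH = 4.886 + (+0.509) = 5.40

pH = 5.40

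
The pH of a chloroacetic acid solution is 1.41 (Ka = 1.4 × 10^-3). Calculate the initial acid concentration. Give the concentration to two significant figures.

[H+] = 10^(-1.41) = 3.89 × 10^-2 M = x
Ka = x²/(C₀ − x) ⇒ C₀ = x + x²/Ka
C₀ = 3.89 × 10^-2 + (3.89 × 10^-2)²/(1.4 × 10^-3) = 1.12 M

C₀ = 1.1 M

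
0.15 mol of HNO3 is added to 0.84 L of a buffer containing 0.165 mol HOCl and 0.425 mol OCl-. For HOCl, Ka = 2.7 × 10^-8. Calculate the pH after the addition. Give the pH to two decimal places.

pH = 7.51

After neutralization: n(HOCl) = 0.315 mol, n(OCl-) = 0.275 mol.
pKa = −log(2.7 × 10^-8) = 7.569
Henderson–Hasselbalch with mole ratio 0.275/0.315: pH = 7.569 + (-0.059)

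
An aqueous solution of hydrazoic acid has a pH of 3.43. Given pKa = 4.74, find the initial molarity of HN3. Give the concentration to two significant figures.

[H+] = 10^(-3.43) = 3.72 × 10^-4 M = x
Ka = 10^(−4.74) = 1.82 × 10^-5
Ka = x²/(C₀ − x) ⇒ C₀ = x + x²/Ka
C₀ = 3.72 × 10^-4 + (3.72 × 10^-4)²/(1.82 × 10^-5) = 7.98 × 10^-3 M

C₀ = 8.0 × 10^-3 M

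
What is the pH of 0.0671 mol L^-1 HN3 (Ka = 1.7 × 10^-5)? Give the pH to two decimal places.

pH = 2.97

HN3 ⇌ N3- + H+
Ka = x²/(0.0671 − x) = 1.7 × 10^-5
Neglecting x in the denominator: x = √(1.7 × 10^-5 × 0.0671) = 1.07 × 10^-3 M
pH = −log(1.07 × 10^-3) = 2.97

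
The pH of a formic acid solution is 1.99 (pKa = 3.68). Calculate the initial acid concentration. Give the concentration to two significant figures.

C₀ = 5.1 × 10^-1 M

[H+] = 10^(-1.99) = 1.02 × 10^-2 M = x
Ka = 10^(−3.68) = 2.09 × 10^-4
Ka = x²/(C₀ − x) ⇒ C₀ = x + x²/Ka
C₀ = 1.02 × 10^-2 + (1.02 × 10^-2)²/(2.09 × 10^-4) = 5.08 × 10^-1 M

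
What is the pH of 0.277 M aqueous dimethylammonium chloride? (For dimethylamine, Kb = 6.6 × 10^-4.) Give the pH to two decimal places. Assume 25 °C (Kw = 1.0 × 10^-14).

(CH3)2NH2+ is the conjugate acid of the weak base (CH3)2NH.
Ka = Kw/Kb = 1.0×10^-14 / 6.6 × 10^-4 = 1.52 × 10^-11
From the ICE table, Ka = x²/(0.277 − x) = 1.52 × 10^-11.
Assume x ≪ 0.277: x ≈ √(1.52 × 10^-11 × 0.277) = 2.05 × 10^-6 M
Check: 0.00074% ionized — well under 5%, approximation valid.
pH = −log(2.05 × 10^-6) = 5.69

pH = 5.69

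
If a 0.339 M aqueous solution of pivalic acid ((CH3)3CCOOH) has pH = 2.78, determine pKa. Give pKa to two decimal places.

[H+] = 10^(-2.78) = 1.66 × 10^-3 M
At equilibrium [HA] = 0.339 − 1.66 × 10^-3 = 3.37 × 10^-1 M
Ka = [H+][A-]/[HA] = (1.66 × 10^-3)² / 3.37 × 10^-1 = 8.18 × 10^-6
pKa = -log(8.18 × 10^-6) = 5.09

pKa = 5.09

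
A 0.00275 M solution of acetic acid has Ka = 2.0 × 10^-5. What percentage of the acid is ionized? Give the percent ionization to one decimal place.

CH3COOH ⇌ CH3COO- + H+; let x = [H+] at equilibrium.
Solve x² + 2e-05x − 5.5e-08 = 0 → x = 2.25 × 10^-4 M
% ionization = x/C₀ × 100% = 2.25 × 10^-4/0.00275 × 100% = 8.2%

8.2%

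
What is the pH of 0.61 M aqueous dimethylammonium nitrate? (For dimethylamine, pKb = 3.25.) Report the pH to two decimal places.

pH = 5.48

(CH3)2NH2+ is the conjugate acid of the weak base (CH3)2NH.
Kb = 10^(−3.25) = 5.62 × 10^-4
Ka = Kw/Kb = 1.0×10^-14 / 5.62 × 10^-4 = 1.78 × 10^-11
Ka = [H+]²/(0.61 − [H+]) = 1.78 × 10^-11
Since Ka ≪ C₀, [H+] ≈ √(Ka·C₀) = 3.30 × 10^-6 M.
([H+]/C₀ = 0.00054% < 5%, so the approximation holds.)
pH = −log(3.30 × 10^-6) = 5.48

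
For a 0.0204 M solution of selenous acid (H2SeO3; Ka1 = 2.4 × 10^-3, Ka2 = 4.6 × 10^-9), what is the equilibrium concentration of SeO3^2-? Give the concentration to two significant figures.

4.6 × 10^-9 M

First ionization gives [H+] ≈ [HSeO3-] = 5.90 × 10^-3 M.
Second step: Ka2 = [H+][SeO3^2-]/[HSeO3-] ≈ [SeO3^2-] (since [H+] ≈ [HSeO3-]).
So [SeO3^2-] ≈ Ka2.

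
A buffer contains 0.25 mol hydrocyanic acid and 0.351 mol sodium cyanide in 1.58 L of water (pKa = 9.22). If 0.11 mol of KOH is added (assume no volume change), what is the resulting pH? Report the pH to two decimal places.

OH- converts HCN to CN-: HCN → 0.14 mol, CN- → 0.461 mol.
pH = pKa + log(n_CN-/n_HCN) = 9.22 + log(0.461/0.14) = 9.22 + (+0.518)

pH = 9.74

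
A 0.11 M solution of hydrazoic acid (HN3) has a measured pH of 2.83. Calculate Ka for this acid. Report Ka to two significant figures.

[H+] = 10^(-2.83) = 1.48 × 10^-3 M
At equilibrium [HA] = 0.11 − 1.48 × 10^-3 = 1.09 × 10^-1 M
Ka = [H+][A-]/[HA] = (1.48 × 10^-3)² / 1.09 × 10^-1 = 2.0 × 10^-5

Ka = 2.0 × 10^-5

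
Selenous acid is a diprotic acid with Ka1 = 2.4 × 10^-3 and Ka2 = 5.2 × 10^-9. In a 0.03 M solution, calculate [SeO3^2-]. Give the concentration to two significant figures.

First ionization gives [H+] ≈ [HSeO3-] = 7.37 × 10^-3 M.
Second step: Ka2 = [H+][SeO3^2-]/[HSeO3-] ≈ [SeO3^2-] (since [H+] ≈ [HSeO3-]).
So [SeO3^2-] ≈ Ka2.

5.2 × 10^-9 M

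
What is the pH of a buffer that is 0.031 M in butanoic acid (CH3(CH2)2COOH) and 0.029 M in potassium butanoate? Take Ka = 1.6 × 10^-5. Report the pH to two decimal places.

pKa = −log(1.6 × 10^-5) = 4.796
pH = pKa + log([A⁻]/[HA]) = 4.796 + log(0.029/0.031)
pH = 4.796 + (-0.029) = 4.77

pH = 4.77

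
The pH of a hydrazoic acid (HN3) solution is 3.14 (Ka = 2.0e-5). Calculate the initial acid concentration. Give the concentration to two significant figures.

[H+] = 10^(-3.14) = 7.24 × 10^-4 M = x
Ka = x²/(C₀ − x) ⇒ C₀ = x + x²/Ka
C₀ = 7.24 × 10^-4 + (7.24 × 10^-4)²/(2.0 × 10^-5) = 2.69 × 10^-2 M

C₀ = 2.7 × 10^-2 M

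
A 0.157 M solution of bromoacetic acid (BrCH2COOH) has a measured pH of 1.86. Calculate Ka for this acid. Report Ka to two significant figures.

[H+] = 10^(-1.86) = 1.38 × 10^-2 M
At equilibrium [HA] = 0.157 − 1.38 × 10^-2 = 1.43 × 10^-1 M
Ka = [H+][A-]/[HA] = (1.38 × 10^-2)² / 1.43 × 10^-1 = 1.3 × 10^-3

Ka = 1.3 × 10^-3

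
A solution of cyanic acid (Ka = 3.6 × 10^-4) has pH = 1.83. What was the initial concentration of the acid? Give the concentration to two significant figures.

C₀ = 6.2 × 10^-1 M

[H+] = 10^(-1.83) = 1.48 × 10^-2 M = x
Ka = x²/(C₀ − x) ⇒ C₀ = x + x²/Ka
C₀ = 1.48 × 10^-2 + (1.48 × 10^-2)²/(3.6 × 10^-4) = 6.23 × 10^-1 M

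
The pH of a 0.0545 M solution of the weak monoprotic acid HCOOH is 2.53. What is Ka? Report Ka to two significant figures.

[H+] = 10^(-2.53) = 2.95 × 10^-3 M
At equilibrium [HA] = 0.0545 − 2.95 × 10^-3 = 5.15 × 10^-2 M
Ka = [H+][A-]/[HA] = (2.95 × 10^-3)² / 5.15 × 10^-2 = 1.7 × 10^-4

Ka = 1.7 × 10^-4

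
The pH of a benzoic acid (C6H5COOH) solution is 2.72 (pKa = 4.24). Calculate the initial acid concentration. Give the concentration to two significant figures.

[H+] = 10^(-2.72) = 1.91 × 10^-3 M = x
Ka = 10^(−4.24) = 5.75 × 10^-5
Ka = x²/(C₀ − x) ⇒ C₀ = x + x²/Ka
C₀ = 1.91 × 10^-3 + (1.91 × 10^-3)²/(5.75 × 10^-5) = 6.54 × 10^-2 M

C₀ = 6.5 × 10^-2 M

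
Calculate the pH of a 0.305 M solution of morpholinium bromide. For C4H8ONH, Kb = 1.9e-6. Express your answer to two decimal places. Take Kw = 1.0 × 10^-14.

pH = 4.40

C4H8ONH2+ is the conjugate acid of the weak base C4H8ONH.
Ka = Kw/Kb = 1.0×10^-14 / 1.9 × 10^-6 = 5.26 × 10^-9
Ka = [H+]²/(0.305 − [H+]) = 5.26 × 10^-9
Assume [H+] ≪ 0.305: [H+] ≈ √(5.26 × 10^-9 × 0.305) = 4.01 × 10^-5 M
Check: 0.013% ionized — well under 5%, approximation valid.
pH = −log[H+] = −log(4.01 × 10^-5) = 4.40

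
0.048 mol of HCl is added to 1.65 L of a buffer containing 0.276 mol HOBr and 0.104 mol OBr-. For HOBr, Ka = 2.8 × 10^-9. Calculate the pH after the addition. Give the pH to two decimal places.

Added H+ converts OBr- to HOBr: HOBr → 0.324 mol, OBr- → 0.056 mol.
pKa = −log(2.8 × 10^-9) = 8.553
pH = pKa + log(n_OBr-/n_HOBr) = 8.553 + log(0.056/0.324) = 8.553 + (-0.762)

pH = 7.79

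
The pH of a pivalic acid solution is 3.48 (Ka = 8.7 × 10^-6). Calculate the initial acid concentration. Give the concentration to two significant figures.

C₀ = 1.3 × 10^-2 M

[H+] = 10^(-3.48) = 3.31 × 10^-4 M = x
Ka = x²/(C₀ − x) ⇒ C₀ = x + x²/Ka
C₀ = 3.31 × 10^-4 + (3.31 × 10^-4)²/(8.7 × 10^-6) = 1.29 × 10^-2 M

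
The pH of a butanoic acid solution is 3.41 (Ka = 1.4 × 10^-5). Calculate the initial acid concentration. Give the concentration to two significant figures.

C₀ = 1.1 × 10^-2 M

[H+] = 10^(-3.41) = 3.89 × 10^-4 M = x
Ka = x²/(C₀ − x) ⇒ C₀ = x + x²/Ka
C₀ = 3.89 × 10^-4 + (3.89 × 10^-4)²/(1.4 × 10^-5) = 1.12 × 10^-2 M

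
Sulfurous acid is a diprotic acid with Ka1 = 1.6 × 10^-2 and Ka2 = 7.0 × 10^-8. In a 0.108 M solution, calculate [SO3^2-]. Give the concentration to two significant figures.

First ionization gives [H+] ≈ [HSO3-] = 3.43 × 10^-2 M.
Second step: Ka2 = [H+][SO3^2-]/[HSO3-] ≈ [SO3^2-] (since [H+] ≈ [HSO3-]).
So [SO3^2-] ≈ Ka2.

7.0 × 10^-8 M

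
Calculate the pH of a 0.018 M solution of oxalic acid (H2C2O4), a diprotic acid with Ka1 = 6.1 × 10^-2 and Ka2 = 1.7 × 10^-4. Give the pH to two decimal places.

Ka1 ≫ Ka2, so treat the first dissociation as the only significant source of H+.
Ka1 = x²/(0.018 − x) = 6.1 × 10^-2
Solving the quadratic: x = (−Ka1 + √(Ka1² + 4·Ka1·C₀))/2 = 1.45 × 10^-2 M
pH = −log(1.45 × 10^-2) = 1.84

pH = 1.84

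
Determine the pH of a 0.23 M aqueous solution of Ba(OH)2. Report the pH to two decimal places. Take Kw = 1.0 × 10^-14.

Ba(OH)2 is a strong base (each formula unit releases 2 OH-); [OH-] = 0.46 M.
pOH = -log(0.46) = 0.34
pH = 14.00 - 0.34 = 13.66

pH = 13.66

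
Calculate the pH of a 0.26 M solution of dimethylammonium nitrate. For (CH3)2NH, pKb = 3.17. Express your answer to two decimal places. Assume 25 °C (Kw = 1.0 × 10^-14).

pH = 5.71

(CH3)2NH2+ is the conjugate acid of the weak base (CH3)2NH.
Kb = 10^(−3.17) = 6.76 × 10^-4
Ka = Kw/Kb = 1.0×10^-14 / 6.76 × 10^-4 = 1.48 × 10^-11
Let x = [H+] at equilibrium. Ka = x²/(0.26 − x).
Since Ka ≪ C₀, x ≈ √(Ka·C₀) = 1.96 × 10^-6 M.
Check: 0.00075% ionized — well under 5%, approximation valid.
pH = −log[H+] = −log(1.96 × 10^-6) = 5.71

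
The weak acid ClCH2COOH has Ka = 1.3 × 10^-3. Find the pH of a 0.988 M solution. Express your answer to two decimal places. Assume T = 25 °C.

ClCH2COOH ⇌ ClCH2COO- + H+
Let x = [H+] at equilibrium. Ka = x²/(0.988 − x).
Assume x ≪ 0.988: x ≈ √(1.3 × 10^-3 × 0.988) = 3.58 × 10^-2 M
pH = −log[H+] = −log(3.58 × 10^-2) = 1.45

pH = 1.45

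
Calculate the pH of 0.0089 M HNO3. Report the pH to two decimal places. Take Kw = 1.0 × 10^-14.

HNO3 is a strong acid and dissociates completely, so [H+] = 0.0089 M.
pH = -log(0.0089) = 2.05

pH = 2.05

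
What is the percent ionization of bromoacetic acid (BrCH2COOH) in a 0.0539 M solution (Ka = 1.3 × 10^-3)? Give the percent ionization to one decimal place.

14.4%

BrCH2COOH ⇌ BrCH2COO- + H+; let x = [H+] at equilibrium.
Solve x² + 0.0013x − 7.01e-05 = 0 → x = 7.75 × 10^-3 M
Fraction ionized = 7.75 × 10^-3 / 0.0539 = 0.1438 → 14.4%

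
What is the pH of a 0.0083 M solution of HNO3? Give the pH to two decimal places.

HNO3 is a strong acid and dissociates completely, so [H+] = 0.0083 M.
pH = -log(0.0083) = 2.08

pH = 2.08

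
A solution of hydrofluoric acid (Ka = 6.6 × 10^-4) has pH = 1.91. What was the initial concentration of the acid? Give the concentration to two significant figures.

[H+] = 10^(-1.91) = 1.23 × 10^-2 M = x
Ka = x²/(C₀ − x) ⇒ C₀ = x + x²/Ka
C₀ = 1.23 × 10^-2 + (1.23 × 10^-2)²/(6.6 × 10^-4) = 2.42 × 10^-1 M

C₀ = 2.4 × 10^-1 M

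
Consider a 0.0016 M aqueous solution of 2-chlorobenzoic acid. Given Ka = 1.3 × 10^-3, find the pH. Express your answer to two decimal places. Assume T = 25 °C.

pH = 3.03

ClC6H4COOH ⇌ ClC6H4COO- + H+
From the ICE table, Ka = [H+]²/(0.0016 − [H+]) = 1.3 × 10^-3.
[H+] is not negligible relative to C₀; solve [H+]² + 0.0013·[H+] − 2.08e-06 = 0.
[H+] = (−Ka + √(Ka² + 4·Ka·C₀))/2 = 9.32 × 10^-4 M
pH = −log(9.32 × 10^-4) = 3.03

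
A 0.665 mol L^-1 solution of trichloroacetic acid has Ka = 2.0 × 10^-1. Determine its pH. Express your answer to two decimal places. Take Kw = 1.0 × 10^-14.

Cl3CCOOH ⇌ Cl3CCOO- + H+
Ka = [H+]²/(0.665 − [H+]) = 2.0 × 10^-1
[H+] is not negligible relative to C₀; solve [H+]² + 0.2·[H+] − 0.133 = 0.
[H+] = (−Ka + √(Ka² + 4·Ka·C₀))/2 = 2.78 × 10^-1 M
pH = −log[H+] = −log(2.78 × 10^-1) = 0.56

pH = 0.56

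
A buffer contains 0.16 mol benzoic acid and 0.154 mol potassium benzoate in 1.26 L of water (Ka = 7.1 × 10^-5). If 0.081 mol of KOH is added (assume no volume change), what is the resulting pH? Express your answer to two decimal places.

pH = 4.62

After neutralization: n(C6H5COOH) = 0.079 mol, n(C6H5COO-) = 0.235 mol.
pKa = −log(7.1 × 10^-5) = 4.149
pH = pKa + log(n_C6H5COO-/n_C6H5COOH) = 4.149 + log(0.235/0.079) = 4.149 + (+0.473)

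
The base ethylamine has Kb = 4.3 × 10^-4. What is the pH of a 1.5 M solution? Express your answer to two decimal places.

pH = 12.40

C2H5NH2 + H2O ⇌ C2H5NH3+ + OH-
From the ICE table, Kb = x²/(1.5 − x) = 4.3 × 10^-4.
Assume x ≪ 1.5: x ≈ √(4.3 × 10^-4 × 1.5) = 2.54 × 10^-2 M
(x/C₀ = 1.7% < 5%, so the approximation holds.)
pOH = −log(2.54 × 10^-2) = 1.60; pH = 14.00 − 1.60 = 12.40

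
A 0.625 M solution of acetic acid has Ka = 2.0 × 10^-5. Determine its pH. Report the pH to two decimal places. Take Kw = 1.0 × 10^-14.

CH3COOH ⇌ CH3COO- + H+
Ka = [H+]²/(0.625 − [H+]) = 2.0 × 10^-5
Neglecting [H+] in the denominator: [H+] = √(2.0 × 10^-5 × 0.625) = 3.54 × 10^-3 M
([H+]/C₀ = 0.57% < 5%, so the approximation holds.)
pH = −log[H+] = −log(3.54 × 10^-3) = 2.45

pH = 2.45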